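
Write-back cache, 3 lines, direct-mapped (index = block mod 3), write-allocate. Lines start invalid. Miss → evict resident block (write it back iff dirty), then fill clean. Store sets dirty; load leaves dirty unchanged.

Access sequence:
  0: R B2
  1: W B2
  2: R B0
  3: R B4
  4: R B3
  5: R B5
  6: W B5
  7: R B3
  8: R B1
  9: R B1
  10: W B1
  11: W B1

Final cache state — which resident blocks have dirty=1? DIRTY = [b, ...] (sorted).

DIRTY = [1, 5]

  0 | R B2 → L2 miss [-]
  1 | W B2 → L2 hit [D]
  2 | R B0 → L0 miss [-]
  3 | R B4 → L1 miss [-]
  4 | R B3 → L0 miss [-]
  5 | R B5 → L2 miss wb→B2 [-]
  6 | W B5 → L2 hit [D]
  7 | R B3 → L0 hit [-]
  8 | R B1 → L1 miss [-]
  9 | R B1 → L1 hit [-]
  10 | W B1 → L1 hit [D]
  11 | W B1 → L1 hit [D]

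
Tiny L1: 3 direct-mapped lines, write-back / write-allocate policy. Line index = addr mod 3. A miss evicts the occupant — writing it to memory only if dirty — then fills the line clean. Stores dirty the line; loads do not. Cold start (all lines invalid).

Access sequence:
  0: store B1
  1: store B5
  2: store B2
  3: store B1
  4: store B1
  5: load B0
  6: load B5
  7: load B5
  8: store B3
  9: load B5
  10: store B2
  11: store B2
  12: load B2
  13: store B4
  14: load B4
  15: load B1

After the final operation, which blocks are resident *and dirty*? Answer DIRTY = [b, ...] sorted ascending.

0: W B1 → L1 miss [D]
1: W B5 → L2 miss [D]
2: W B2 → L2 miss wb→B5 [D]
3: W B1 → L1 hit [D]
4: W B1 → L1 hit [D]
5: R B0 → L0 miss [-]
6: R B5 → L2 miss wb→B2 [-]
7: R B5 → L2 hit [-]
8: W B3 → L0 miss [D]
9: R B5 → L2 hit [-]
10: W B2 → L2 miss [D]
11: W B2 → L2 hit [D]
12: R B2 → L2 hit [D]
13: W B4 → L1 miss wb→B1 [D]
14: R B4 → L1 hit [D]
15: R B1 → L1 miss wb→B4 [-]

DIRTY = [2, 3]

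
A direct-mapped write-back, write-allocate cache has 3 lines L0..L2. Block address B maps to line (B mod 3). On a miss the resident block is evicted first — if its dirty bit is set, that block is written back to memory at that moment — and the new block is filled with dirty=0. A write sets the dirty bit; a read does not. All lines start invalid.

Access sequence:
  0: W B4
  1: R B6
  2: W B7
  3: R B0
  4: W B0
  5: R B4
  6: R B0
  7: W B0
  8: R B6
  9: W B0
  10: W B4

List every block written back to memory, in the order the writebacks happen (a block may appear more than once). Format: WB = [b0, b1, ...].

0: W B4 -> L1 miss  d=D]
1: R B6 -> L0 miss  d=-]
2: W B7 -> L1 miss wb->B4  d=D]
3: R B0 -> L0 miss  d=-]
4: W B0 -> L0 hit  d=D]
5: R B4 -> L1 miss wb->B7  d=-]
6: R B0 -> L0 hit  d=D]
7: W B0 -> L0 hit  d=D]
8: R B6 -> L0 miss wb->B0  d=-]
9: W B0 -> L0 miss  d=D]
10: W B4 -> L1 hit  d=D]

WB = [4, 7, 0]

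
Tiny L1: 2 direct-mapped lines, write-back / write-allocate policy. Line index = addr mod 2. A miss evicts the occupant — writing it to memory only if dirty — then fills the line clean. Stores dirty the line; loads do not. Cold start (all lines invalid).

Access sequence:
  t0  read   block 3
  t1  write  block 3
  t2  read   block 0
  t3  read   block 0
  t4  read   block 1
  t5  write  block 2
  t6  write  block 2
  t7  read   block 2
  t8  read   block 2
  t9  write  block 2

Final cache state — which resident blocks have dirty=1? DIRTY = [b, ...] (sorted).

DIRTY = [2]

0: R B3 → L1 miss [-]
1: W B3 → L1 hit [D]
2: R B0 → L0 miss [-]
3: R B0 → L0 hit [-]
4: R B1 → L1 miss wb→B3 [-]
5: W B2 → L0 miss [D]
6: W B2 → L0 hit [D]
7: R B2 → L0 hit [D]
8: R B2 → L0 hit [D]
9: W B2 → L0 hit [D]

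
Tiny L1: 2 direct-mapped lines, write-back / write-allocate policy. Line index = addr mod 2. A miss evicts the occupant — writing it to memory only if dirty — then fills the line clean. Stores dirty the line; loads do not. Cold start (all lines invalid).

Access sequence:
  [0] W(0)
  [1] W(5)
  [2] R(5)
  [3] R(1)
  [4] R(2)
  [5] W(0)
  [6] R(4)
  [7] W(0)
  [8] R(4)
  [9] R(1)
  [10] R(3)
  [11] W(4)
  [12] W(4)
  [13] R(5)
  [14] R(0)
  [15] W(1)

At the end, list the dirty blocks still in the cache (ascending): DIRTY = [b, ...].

0: W B0 -> L0 miss  d=D]
1: W B5 -> L1 miss  d=D]
2: R B5 -> L1 hit  d=D]
3: R B1 -> L1 miss wb->B5  d=-]
4: R B2 -> L0 miss wb->B0  d=-]
5: W B0 -> L0 miss  d=D]
6: R B4 -> L0 miss wb->B0  d=-]
7: W B0 -> L0 miss  d=D]
8: R B4 -> L0 miss wb->B0  d=-]
9: R B1 -> L1 hit  d=-]
10: R B3 -> L1 miss  d=-]
11: W B4 -> L0 hit  d=D]
12: W B4 -> L0 hit  d=D]
13: R B5 -> L1 miss  d=-]
14: R B0 -> L0 miss wb->B4  d=-]
15: W B1 -> L1 miss  d=D]

DIRTY = [1]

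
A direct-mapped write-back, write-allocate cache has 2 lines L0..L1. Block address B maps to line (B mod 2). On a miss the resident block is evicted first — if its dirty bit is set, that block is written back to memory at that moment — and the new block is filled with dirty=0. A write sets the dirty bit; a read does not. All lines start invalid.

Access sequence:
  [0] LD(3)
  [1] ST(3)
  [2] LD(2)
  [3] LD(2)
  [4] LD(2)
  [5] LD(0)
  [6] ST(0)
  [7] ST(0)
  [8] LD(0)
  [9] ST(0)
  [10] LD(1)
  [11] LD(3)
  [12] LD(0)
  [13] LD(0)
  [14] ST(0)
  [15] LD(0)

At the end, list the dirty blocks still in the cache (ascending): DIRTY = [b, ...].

DIRTY = [0]

0: R B3 -> L1 miss  d=-]
1: W B3 -> L1 hit  d=D]
2: R B2 -> L0 miss  d=-]
3: R B2 -> L0 hit  d=-]
4: R B2 -> L0 hit  d=-]
5: R B0 -> L0 miss  d=-]
6: W B0 -> L0 hit  d=D]
7: W B0 -> L0 hit  d=D]
8: R B0 -> L0 hit  d=D]
9: W B0 -> L0 hit  d=D]
10: R B1 -> L1 miss wb->B3  d=-]
11: R B3 -> L1 miss  d=-]
12: R B0 -> L0 hit  d=D]
13: R B0 -> L0 hit  d=D]
14: W B0 -> L0 hit  d=D]
15: R B0 -> L0 hit  d=D]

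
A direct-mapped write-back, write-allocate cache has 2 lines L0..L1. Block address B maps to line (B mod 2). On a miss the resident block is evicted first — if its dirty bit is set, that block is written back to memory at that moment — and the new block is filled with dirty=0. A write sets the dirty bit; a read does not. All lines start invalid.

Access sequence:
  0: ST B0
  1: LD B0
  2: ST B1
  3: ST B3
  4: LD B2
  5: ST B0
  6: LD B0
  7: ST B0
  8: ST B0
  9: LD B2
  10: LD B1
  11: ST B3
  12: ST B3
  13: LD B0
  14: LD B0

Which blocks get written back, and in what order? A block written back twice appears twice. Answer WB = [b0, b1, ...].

WB = [1, 0, 0, 3]

0: W B0 → L0 miss [D]
1: R B0 → L0 hit [D]
2: W B1 → L1 miss [D]
3: W B3 → L1 miss wb→B1 [D]
4: R B2 → L0 miss wb→B0 [-]
5: W B0 → L0 miss [D]
6: R B0 → L0 hit [D]
7: W B0 → L0 hit [D]
8: W B0 → L0 hit [D]
9: R B2 → L0 miss wb→B0 [-]
10: R B1 → L1 miss wb→B3 [-]
11: W B3 → L1 miss [D]
12: W B3 → L1 hit [D]
13: R B0 → L0 miss [-]
14: R B0 → L0 hit [-]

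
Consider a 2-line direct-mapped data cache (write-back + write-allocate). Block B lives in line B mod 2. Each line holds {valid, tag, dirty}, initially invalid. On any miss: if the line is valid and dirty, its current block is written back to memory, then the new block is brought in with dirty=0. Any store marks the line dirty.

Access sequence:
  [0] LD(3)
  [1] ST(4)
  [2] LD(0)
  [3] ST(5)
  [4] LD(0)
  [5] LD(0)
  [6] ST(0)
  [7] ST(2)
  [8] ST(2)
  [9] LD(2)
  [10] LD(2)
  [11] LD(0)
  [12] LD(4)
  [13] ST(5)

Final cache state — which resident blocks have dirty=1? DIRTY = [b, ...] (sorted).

0: R B3 → L1 miss [-]
1: W B4 → L0 miss [D]
2: R B0 → L0 miss wb→B4 [-]
3: W B5 → L1 miss [D]
4: R B0 → L0 hit [-]
5: R B0 → L0 hit [-]
6: W B0 → L0 hit [D]
7: W B2 → L0 miss wb→B0 [D]
8: W B2 → L0 hit [D]
9: R B2 → L0 hit [D]
10: R B2 → L0 hit [D]
11: R B0 → L0 miss wb→B2 [-]
12: R B4 → L0 miss [-]
13: W B5 → L1 hit [D]

DIRTY = [5]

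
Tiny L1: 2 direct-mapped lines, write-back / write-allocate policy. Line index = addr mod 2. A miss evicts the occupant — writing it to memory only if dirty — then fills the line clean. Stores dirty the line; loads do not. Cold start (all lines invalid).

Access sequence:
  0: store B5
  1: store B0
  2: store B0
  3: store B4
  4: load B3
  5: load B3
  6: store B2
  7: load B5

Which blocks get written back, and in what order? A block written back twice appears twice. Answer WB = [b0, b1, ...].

WB = [0, 5, 4]

  0 | W B5 → L1 miss [D]
  1 | W B0 → L0 miss [D]
  2 | W B0 → L0 hit [D]
  3 | W B4 → L0 miss wb→B0 [D]
  4 | R B3 → L1 miss wb→B5 [-]
  5 | R B3 → L1 hit [-]
  6 | W B2 → L0 miss wb→B4 [D]
  7 | R B5 → L1 miss [-]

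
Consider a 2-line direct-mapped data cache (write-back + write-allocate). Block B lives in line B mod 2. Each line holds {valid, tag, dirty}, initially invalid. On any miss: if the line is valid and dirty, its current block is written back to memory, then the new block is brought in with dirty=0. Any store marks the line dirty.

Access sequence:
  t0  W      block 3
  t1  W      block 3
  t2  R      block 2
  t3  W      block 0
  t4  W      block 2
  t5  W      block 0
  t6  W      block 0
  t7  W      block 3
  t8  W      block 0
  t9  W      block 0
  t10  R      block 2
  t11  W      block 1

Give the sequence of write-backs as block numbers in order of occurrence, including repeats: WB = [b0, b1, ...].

0: W B3 -> L1 miss  d=D]
1: W B3 -> L1 hit  d=D]
2: R B2 -> L0 miss  d=-]
3: W B0 -> L0 miss  d=D]
4: W B2 -> L0 miss wb->B0  d=D]
5: W B0 -> L0 miss wb->B2  d=D]
6: W B0 -> L0 hit  d=D]
7: W B3 -> L1 hit  d=D]
8: W B0 -> L0 hit  d=D]
9: W B0 -> L0 hit  d=D]
10: R B2 -> L0 miss wb->B0  d=-]
11: W B1 -> L1 miss wb->B3  d=D]

WB = [0, 2, 0, 3]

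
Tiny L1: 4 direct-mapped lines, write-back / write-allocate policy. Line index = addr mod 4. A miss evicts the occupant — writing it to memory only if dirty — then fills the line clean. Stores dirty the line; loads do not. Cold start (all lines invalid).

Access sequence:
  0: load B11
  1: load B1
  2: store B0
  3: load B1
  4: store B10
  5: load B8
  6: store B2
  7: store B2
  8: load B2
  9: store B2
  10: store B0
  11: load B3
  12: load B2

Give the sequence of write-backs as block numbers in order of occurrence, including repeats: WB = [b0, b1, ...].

WB = [0, 10]

0: R B11 -> L3 miss  d=-]
1: R B1 -> L1 miss  d=-]
2: W B0 -> L0 miss  d=D]
3: R B1 -> L1 hit  d=-]
4: W B10 -> L2 miss  d=D]
5: R B8 -> L0 miss wb->B0  d=-]
6: W B2 -> L2 miss wb->B10  d=D]
7: W B2 -> L2 hit  d=D]
8: R B2 -> L2 hit  d=D]
9: W B2 -> L2 hit  d=D]
10: W B0 -> L0 miss  d=D]
11: R B3 -> L3 miss  d=-]
12: R B2 -> L2 hit  d=D]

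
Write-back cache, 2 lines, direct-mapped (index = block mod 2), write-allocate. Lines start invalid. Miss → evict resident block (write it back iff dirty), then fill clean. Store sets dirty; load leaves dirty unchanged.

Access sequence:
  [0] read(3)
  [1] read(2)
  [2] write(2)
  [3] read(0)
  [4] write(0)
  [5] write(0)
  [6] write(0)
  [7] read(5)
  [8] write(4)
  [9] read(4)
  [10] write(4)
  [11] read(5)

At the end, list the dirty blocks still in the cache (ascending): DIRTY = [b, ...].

DIRTY = [4]

0: R B3 -> L1 miss  d=-]
1: R B2 -> L0 miss  d=-]
2: W B2 -> L0 hit  d=D]
3: R B0 -> L0 miss wb->B2  d=-]
4: W B0 -> L0 hit  d=D]
5: W B0 -> L0 hit  d=D]
6: W B0 -> L0 hit  d=D]
7: R B5 -> L1 miss  d=-]
8: W B4 -> L0 miss wb->B0  d=D]
9: R B4 -> L0 hit  d=D]
10: W B4 -> L0 hit  d=D]
11: R B5 -> L1 hit  d=-]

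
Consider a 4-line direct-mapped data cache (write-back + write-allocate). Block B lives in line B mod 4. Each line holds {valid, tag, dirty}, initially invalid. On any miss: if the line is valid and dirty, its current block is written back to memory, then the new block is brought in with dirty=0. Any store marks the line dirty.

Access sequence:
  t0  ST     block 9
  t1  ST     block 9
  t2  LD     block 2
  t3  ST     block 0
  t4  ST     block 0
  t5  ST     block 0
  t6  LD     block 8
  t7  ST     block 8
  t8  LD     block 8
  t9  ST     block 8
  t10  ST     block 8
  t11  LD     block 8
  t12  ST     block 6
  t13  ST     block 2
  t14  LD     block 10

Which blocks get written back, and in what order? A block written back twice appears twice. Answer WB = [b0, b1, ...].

WB = [0, 6, 2]

0: W B9 → L1 miss [D]
1: W B9 → L1 hit [D]
2: R B2 → L2 miss [-]
3: W B0 → L0 miss [D]
4: W B0 → L0 hit [D]
5: W B0 → L0 hit [D]
6: R B8 → L0 miss wb→B0 [-]
7: W B8 → L0 hit [D]
8: R B8 → L0 hit [D]
9: W B8 → L0 hit [D]
10: W B8 → L0 hit [D]
11: R B8 → L0 hit [D]
12: W B6 → L2 miss [D]
13: W B2 → L2 miss wb→B6 [D]
14: R B10 → L2 miss wb→B2 [-]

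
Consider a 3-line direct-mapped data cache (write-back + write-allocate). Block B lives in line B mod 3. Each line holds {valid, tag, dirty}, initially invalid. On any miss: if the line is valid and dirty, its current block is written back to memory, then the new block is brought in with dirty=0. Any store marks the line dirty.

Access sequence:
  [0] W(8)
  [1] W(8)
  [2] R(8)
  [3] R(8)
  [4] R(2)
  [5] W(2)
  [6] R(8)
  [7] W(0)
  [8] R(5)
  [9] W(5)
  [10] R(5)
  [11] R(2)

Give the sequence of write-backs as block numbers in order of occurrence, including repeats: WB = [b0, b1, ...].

WB = [8, 2, 5]

  0 | W B8 → L2 miss [D]
  1 | W B8 → L2 hit [D]
  2 | R B8 → L2 hit [D]
  3 | R B8 → L2 hit [D]
  4 | R B2 → L2 miss wb→B8 [-]
  5 | W B2 → L2 hit [D]
  6 | R B8 → L2 miss wb→B2 [-]
  7 | W B0 → L0 miss [D]
  8 | R B5 → L2 miss [-]
  9 | W B5 → L2 hit [D]
  10 | R B5 → L2 hit [D]
  11 | R B2 → L2 miss wb→B5 [-]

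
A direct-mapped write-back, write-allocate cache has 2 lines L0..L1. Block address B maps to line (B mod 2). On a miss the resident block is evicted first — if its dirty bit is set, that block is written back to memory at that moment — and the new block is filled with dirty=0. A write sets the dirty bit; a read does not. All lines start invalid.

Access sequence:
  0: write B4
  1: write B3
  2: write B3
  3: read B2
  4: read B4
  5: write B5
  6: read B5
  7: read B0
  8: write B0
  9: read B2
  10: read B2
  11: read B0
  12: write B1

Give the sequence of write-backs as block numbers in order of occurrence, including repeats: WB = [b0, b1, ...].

WB = [4, 3, 0, 5]

0: W B4 -> L0 miss  d=D]
1: W B3 -> L1 miss  d=D]
2: W B3 -> L1 hit  d=D]
3: R B2 -> L0 miss wb->B4  d=-]
4: R B4 -> L0 miss  d=-]
5: W B5 -> L1 miss wb->B3  d=D]
6: R B5 -> L1 hit  d=D]
7: R B0 -> L0 miss  d=-]
8: W B0 -> L0 hit  d=D]
9: R B2 -> L0 miss wb->B0  d=-]
10: R B2 -> L0 hit  d=-]
11: R B0 -> L0 miss  d=-]
12: W B1 -> L1 miss wb->B5  d=D]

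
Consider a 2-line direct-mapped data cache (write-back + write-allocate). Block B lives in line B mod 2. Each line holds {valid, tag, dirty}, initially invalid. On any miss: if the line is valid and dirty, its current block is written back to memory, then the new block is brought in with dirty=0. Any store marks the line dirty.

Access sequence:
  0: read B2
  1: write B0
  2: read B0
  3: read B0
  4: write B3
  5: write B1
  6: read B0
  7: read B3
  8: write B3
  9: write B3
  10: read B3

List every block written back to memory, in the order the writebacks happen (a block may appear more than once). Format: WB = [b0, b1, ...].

WB = [3, 1]

0: R B2 -> L0 miss  d=-]
1: W B0 -> L0 miss  d=D]
2: R B0 -> L0 hit  d=D]
3: R B0 -> L0 hit  d=D]
4: W B3 -> L1 miss  d=D]
5: W B1 -> L1 miss wb->B3  d=D]
6: R B0 -> L0 hit  d=D]
7: R B3 -> L1 miss wb->B1  d=-]
8: W B3 -> L1 hit  d=D]
9: W B3 -> L1 hit  d=D]
10: R B3 -> L1 hit  d=D]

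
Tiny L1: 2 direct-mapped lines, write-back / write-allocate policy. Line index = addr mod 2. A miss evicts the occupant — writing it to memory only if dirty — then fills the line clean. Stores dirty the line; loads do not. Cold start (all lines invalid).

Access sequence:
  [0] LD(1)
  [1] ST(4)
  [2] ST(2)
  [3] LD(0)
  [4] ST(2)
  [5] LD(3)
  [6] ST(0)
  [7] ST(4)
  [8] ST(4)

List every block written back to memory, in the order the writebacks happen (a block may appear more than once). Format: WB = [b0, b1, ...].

WB = [4, 2, 2, 0]

0: R B1 → L1 miss [-]
1: W B4 → L0 miss [D]
2: W B2 → L0 miss wb→B4 [D]
3: R B0 → L0 miss wb→B2 [-]
4: W B2 → L0 miss [D]
5: R B3 → L1 miss [-]
6: W B0 → L0 miss wb→B2 [D]
7: W B4 → L0 miss wb→B0 [D]
8: W B4 → L0 hit [D]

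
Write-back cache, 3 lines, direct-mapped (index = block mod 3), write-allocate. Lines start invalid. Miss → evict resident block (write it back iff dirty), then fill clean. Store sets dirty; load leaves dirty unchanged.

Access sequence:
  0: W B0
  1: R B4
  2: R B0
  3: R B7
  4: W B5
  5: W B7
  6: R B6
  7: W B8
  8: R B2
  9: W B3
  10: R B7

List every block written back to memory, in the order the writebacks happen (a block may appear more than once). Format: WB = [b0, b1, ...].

WB = [0, 5, 8]

0: W B0 -> L0 miss  d=D]
1: R B4 -> L1 miss  d=-]
2: R B0 -> L0 hit  d=D]
3: R B7 -> L1 miss  d=-]
4: W B5 -> L2 miss  d=D]
5: W B7 -> L1 hit  d=D]
6: R B6 -> L0 miss wb->B0  d=-]
7: W B8 -> L2 miss wb->B5  d=D]
8: R B2 -> L2 miss wb->B8  d=-]
9: W B3 -> L0 miss  d=D]
10: R B7 -> L1 hit  d=D]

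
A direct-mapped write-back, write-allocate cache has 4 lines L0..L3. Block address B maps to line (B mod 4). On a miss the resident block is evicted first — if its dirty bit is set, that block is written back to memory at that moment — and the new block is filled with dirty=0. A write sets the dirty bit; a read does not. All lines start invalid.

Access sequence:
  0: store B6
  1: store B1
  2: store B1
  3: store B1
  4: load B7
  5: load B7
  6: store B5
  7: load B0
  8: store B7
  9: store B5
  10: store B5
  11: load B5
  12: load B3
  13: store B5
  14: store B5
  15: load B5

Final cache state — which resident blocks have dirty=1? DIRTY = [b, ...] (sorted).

0: W B6 → L2 miss [D]
1: W B1 → L1 miss [D]
2: W B1 → L1 hit [D]
3: W B1 → L1 hit [D]
4: R B7 → L3 miss [-]
5: R B7 → L3 hit [-]
6: W B5 → L1 miss wb→B1 [D]
7: R B0 → L0 miss [-]
8: W B7 → L3 hit [D]
9: W B5 → L1 hit [D]
10: W B5 → L1 hit [D]
11: R B5 → L1 hit [D]
12: R B3 → L3 miss wb→B7 [-]
13: W B5 → L1 hit [D]
14: W B5 → L1 hit [D]
15: R B5 → L1 hit [D]

DIRTY = [5, 6]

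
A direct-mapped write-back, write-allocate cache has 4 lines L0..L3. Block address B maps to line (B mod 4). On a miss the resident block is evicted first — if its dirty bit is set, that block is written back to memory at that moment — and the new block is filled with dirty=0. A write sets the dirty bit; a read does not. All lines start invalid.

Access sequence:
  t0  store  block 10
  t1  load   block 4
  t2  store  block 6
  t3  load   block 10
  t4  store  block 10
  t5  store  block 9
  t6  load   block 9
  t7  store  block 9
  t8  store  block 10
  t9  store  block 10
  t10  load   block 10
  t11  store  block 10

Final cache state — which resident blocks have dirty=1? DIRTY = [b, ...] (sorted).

0: W B10 → L2 miss [D]
1: R B4 → L0 miss [-]
2: W B6 → L2 miss wb→B10 [D]
3: R B10 → L2 miss wb→B6 [-]
4: W B10 → L2 hit [D]
5: W B9 → L1 miss [D]
6: R B9 → L1 hit [D]
7: W B9 → L1 hit [D]
8: W B10 → L2 hit [D]
9: W B10 → L2 hit [D]
10: R B10 → L2 hit [D]
11: W B10 → L2 hit [D]

DIRTY = [9, 10]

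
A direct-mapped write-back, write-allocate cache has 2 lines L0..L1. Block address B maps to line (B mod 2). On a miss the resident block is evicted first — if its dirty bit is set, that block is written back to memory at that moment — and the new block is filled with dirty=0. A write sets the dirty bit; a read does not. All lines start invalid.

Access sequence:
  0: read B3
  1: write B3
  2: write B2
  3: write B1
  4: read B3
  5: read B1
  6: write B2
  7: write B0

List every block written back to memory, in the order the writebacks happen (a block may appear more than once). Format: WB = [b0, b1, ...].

0: R B3 -> L1 miss  d=-]
1: W B3 -> L1 hit  d=D]
2: W B2 -> L0 miss  d=D]
3: W B1 -> L1 miss wb->B3  d=D]
4: R B3 -> L1 miss wb->B1  d=-]
5: R B1 -> L1 miss  d=-]
6: W B2 -> L0 hit  d=D]
7: W B0 -> L0 miss wb->B2  d=D]

WB = [3, 1, 2]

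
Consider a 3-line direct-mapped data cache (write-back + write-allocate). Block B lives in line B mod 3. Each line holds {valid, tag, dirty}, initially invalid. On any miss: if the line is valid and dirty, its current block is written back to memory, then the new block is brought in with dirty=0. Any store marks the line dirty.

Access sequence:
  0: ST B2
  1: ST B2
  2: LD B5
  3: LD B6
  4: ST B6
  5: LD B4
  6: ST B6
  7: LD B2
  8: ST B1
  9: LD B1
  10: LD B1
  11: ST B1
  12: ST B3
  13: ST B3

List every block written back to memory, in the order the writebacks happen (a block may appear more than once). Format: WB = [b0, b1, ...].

0: W B2 -> L2 miss  d=D]
1: W B2 -> L2 hit  d=D]
2: R B5 -> L2 miss wb->B2  d=-]
3: R B6 -> L0 miss  d=-]
4: W B6 -> L0 hit  d=D]
5: R B4 -> L1 miss  d=-]
6: W B6 -> L0 hit  d=D]
7: R B2 -> L2 miss  d=-]
8: W B1 -> L1 miss  d=D]
9: R B1 -> L1 hit  d=D]
10: R B1 -> L1 hit  d=D]
11: W B1 -> L1 hit  d=D]
12: W B3 -> L0 miss wb->B6  d=D]
13: W B3 -> L0 hit  d=D]

WB = [2, 6]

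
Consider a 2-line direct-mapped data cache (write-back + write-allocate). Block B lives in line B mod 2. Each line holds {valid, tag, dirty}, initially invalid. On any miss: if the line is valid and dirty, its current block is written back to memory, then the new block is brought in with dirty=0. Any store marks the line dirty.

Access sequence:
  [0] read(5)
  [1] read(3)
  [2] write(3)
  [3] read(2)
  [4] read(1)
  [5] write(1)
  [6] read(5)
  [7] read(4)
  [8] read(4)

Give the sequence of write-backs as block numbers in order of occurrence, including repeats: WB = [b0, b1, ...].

WB = [3, 1]

  0 | R B5 → L1 miss [-]
  1 | R B3 → L1 miss [-]
  2 | W B3 → L1 hit [D]
  3 | R B2 → L0 miss [-]
  4 | R B1 → L1 miss wb→B3 [-]
  5 | W B1 → L1 hit [D]
  6 | R B5 → L1 miss wb→B1 [-]
  7 | R B4 → L0 miss [-]
  8 | R B4 → L0 hit [-]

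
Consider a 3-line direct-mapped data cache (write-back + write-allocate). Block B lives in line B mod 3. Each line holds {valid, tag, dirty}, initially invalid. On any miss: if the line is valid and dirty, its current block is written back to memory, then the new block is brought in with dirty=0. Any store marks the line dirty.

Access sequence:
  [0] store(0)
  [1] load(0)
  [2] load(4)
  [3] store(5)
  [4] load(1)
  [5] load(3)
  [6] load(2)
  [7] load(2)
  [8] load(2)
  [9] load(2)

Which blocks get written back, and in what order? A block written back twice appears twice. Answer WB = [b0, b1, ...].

WB = [0, 5]

0: W B0 -> L0 miss  d=D]
1: R B0 -> L0 hit  d=D]
2: R B4 -> L1 miss  d=-]
3: W B5 -> L2 miss  d=D]
4: R B1 -> L1 miss  d=-]
5: R B3 -> L0 miss wb->B0  d=-]
6: R B2 -> L2 miss wb->B5  d=-]
7: R B2 -> L2 hit  d=-]
8: R B2 -> L2 hit  d=-]
9: R B2 -> L2 hit  d=-]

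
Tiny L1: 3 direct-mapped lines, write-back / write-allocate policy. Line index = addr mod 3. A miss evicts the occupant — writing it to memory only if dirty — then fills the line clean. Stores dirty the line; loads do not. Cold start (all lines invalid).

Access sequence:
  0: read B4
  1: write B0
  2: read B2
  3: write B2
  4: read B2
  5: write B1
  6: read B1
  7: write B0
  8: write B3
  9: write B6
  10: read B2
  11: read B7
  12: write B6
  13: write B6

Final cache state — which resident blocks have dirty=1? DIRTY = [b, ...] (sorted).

  0 | R B4 → L1 miss [-]
  1 | W B0 → L0 miss [D]
  2 | R B2 → L2 miss [-]
  3 | W B2 → L2 hit [D]
  4 | R B2 → L2 hit [D]
  5 | W B1 → L1 miss [D]
  6 | R B1 → L1 hit [D]
  7 | W B0 → L0 hit [D]
  8 | W B3 → L0 miss wb→B0 [D]
  9 | W B6 → L0 miss wb→B3 [D]
  10 | R B2 → L2 hit [D]
  11 | R B7 → L1 miss wb→B1 [-]
  12 | W B6 → L0 hit [D]
  13 | W B6 → L0 hit [D]

DIRTY = [2, 6]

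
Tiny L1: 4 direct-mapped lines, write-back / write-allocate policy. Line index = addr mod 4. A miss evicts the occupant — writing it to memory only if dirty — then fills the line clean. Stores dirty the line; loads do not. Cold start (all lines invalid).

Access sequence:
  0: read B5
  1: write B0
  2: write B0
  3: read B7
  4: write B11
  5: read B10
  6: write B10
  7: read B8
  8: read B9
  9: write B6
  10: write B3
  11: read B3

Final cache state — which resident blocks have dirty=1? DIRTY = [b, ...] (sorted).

  0 | R B5 → L1 miss [-]
  1 | W B0 → L0 miss [D]
  2 | W B0 → L0 hit [D]
  3 | R B7 → L3 miss [-]
  4 | W B11 → L3 miss [D]
  5 | R B10 → L2 miss [-]
  6 | W B10 → L2 hit [D]
  7 | R B8 → L0 miss wb→B0 [-]
  8 | R B9 → L1 miss [-]
  9 | W B6 → L2 miss wb→B10 [D]
  10 | W B3 → L3 miss wb→B11 [D]
  11 | R B3 → L3 hit [D]

DIRTY = [3, 6]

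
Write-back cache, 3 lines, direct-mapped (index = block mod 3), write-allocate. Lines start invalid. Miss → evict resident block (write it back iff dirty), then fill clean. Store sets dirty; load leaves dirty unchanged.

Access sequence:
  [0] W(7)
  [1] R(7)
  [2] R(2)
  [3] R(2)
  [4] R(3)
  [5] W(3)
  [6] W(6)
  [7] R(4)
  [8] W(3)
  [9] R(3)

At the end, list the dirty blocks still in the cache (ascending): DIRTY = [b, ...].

DIRTY = [3]

0: W B7 → L1 miss [D]
1: R B7 → L1 hit [D]
2: R B2 → L2 miss [-]
3: R B2 → L2 hit [-]
4: R B3 → L0 miss [-]
5: W B3 → L0 hit [D]
6: W B6 → L0 miss wb→B3 [D]
7: R B4 → L1 miss wb→B7 [-]
8: W B3 → L0 miss wb→B6 [D]
9: R B3 → L0 hit [D]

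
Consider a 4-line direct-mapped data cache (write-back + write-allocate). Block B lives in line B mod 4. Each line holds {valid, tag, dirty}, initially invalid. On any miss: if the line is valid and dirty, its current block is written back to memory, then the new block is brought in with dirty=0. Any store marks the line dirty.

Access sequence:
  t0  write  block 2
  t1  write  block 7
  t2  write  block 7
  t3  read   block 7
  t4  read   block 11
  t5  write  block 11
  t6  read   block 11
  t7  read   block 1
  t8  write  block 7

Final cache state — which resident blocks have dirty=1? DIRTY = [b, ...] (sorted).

0: W B2 -> L2 miss  d=D]
1: W B7 -> L3 miss  d=D]
2: W B7 -> L3 hit  d=D]
3: R B7 -> L3 hit  d=D]
4: R B11 -> L3 miss wb->B7  d=-]
5: W B11 -> L3 hit  d=D]
6: R B11 -> L3 hit  d=D]
7: R B1 -> L1 miss  d=-]
8: W B7 -> L3 miss wb->B11  d=D]

DIRTY = [2, 7]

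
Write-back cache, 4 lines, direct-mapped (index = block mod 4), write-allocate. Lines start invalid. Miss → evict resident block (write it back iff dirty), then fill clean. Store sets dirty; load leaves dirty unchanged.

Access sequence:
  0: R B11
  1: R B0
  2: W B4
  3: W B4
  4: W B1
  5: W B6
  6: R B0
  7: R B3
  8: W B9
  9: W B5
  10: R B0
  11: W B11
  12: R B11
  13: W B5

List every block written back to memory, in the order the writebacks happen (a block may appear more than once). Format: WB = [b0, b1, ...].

  0 | R B11 → L3 miss [-]
  1 | R B0 → L0 miss [-]
  2 | W B4 → L0 miss [D]
  3 | W B4 → L0 hit [D]
  4 | W B1 → L1 miss [D]
  5 | W B6 → L2 miss [D]
  6 | R B0 → L0 miss wb→B4 [-]
  7 | R B3 → L3 miss [-]
  8 | W B9 → L1 miss wb→B1 [D]
  9 | W B5 → L1 miss wb→B9 [D]
  10 | R B0 → L0 hit [-]
  11 | W B11 → L3 miss [D]
  12 | R B11 → L3 hit [D]
  13 | W B5 → L1 hit [D]

WB = [4, 1, 9]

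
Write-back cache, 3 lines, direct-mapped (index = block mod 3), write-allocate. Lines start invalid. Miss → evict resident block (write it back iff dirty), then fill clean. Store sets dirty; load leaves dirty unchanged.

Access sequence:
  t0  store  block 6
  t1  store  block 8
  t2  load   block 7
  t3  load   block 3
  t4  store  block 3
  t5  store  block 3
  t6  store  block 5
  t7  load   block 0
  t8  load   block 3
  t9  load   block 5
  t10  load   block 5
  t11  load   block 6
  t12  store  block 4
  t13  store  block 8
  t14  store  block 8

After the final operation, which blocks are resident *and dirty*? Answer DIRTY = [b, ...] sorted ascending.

  0 | W B6 → L0 miss [D]
  1 | W B8 → L2 miss [D]
  2 | R B7 → L1 miss [-]
  3 | R B3 → L0 miss wb→B6 [-]
  4 | W B3 → L0 hit [D]
  5 | W B3 → L0 hit [D]
  6 | W B5 → L2 miss wb→B8 [D]
  7 | R B0 → L0 miss wb→B3 [-]
  8 | R B3 → L0 miss [-]
  9 | R B5 → L2 hit [D]
  10 | R B5 → L2 hit [D]
  11 | R B6 → L0 miss [-]
  12 | W B4 → L1 miss [D]
  13 | W B8 → L2 miss wb→B5 [D]
  14 | W B8 → L2 hit [D]

DIRTY = [4, 8]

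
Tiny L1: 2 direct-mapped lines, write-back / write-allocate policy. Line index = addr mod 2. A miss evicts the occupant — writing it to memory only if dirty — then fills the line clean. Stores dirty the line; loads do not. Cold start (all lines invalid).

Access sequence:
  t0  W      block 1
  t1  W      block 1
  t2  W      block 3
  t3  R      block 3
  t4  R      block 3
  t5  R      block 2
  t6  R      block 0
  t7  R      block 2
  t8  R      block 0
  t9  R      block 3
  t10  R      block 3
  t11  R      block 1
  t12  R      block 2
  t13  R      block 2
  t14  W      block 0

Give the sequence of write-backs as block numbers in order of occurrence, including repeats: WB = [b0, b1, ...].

0: W B1 -> L1 miss  d=D]
1: W B1 -> L1 hit  d=D]
2: W B3 -> L1 miss wb->B1  d=D]
3: R B3 -> L1 hit  d=D]
4: R B3 -> L1 hit  d=D]
5: R B2 -> L0 miss  d=-]
6: R B0 -> L0 miss  d=-]
7: R B2 -> L0 miss  d=-]
8: R B0 -> L0 miss  d=-]
9: R B3 -> L1 hit  d=D]
10: R B3 -> L1 hit  d=D]
11: R B1 -> L1 miss wb->B3  d=-]
12: R B2 -> L0 miss  d=-]
13: R B2 -> L0 hit  d=-]
14: W B0 -> L0 miss  d=D]

WB = [1, 3]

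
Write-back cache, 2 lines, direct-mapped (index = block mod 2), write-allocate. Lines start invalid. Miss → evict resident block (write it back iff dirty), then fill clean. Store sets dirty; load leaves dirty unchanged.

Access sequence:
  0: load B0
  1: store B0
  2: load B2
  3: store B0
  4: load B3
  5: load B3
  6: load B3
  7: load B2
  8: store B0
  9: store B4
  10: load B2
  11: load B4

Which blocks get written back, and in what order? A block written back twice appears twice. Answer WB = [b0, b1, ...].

0: R B0 -> L0 miss  d=-]
1: W B0 -> L0 hit  d=D]
2: R B2 -> L0 miss wb->B0  d=-]
3: W B0 -> L0 miss  d=D]
4: R B3 -> L1 miss  d=-]
5: R B3 -> L1 hit  d=-]
6: R B3 -> L1 hit  d=-]
7: R B2 -> L0 miss wb->B0  d=-]
8: W B0 -> L0 miss  d=D]
9: W B4 -> L0 miss wb->B0  d=D]
10: R B2 -> L0 miss wb->B4  d=-]
11: R B4 -> L0 miss  d=-]

WB = [0, 0, 0, 4]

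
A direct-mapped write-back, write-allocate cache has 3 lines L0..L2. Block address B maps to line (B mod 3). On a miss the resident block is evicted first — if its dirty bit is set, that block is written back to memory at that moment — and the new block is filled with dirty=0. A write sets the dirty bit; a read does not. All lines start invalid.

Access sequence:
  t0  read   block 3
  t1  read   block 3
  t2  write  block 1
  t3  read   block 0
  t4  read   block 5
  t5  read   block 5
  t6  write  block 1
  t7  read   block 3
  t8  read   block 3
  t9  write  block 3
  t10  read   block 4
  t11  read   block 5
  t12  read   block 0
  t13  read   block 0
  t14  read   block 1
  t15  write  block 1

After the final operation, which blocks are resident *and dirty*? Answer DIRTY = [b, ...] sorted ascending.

0: R B3 → L0 miss [-]
1: R B3 → L0 hit [-]
2: W B1 → L1 miss [D]
3: R B0 → L0 miss [-]
4: R B5 → L2 miss [-]
5: R B5 → L2 hit [-]
6: W B1 → L1 hit [D]
7: R B3 → L0 miss [-]
8: R B3 → L0 hit [-]
9: W B3 → L0 hit [D]
10: R B4 → L1 miss wb→B1 [-]
11: R B5 → L2 hit [-]
12: R B0 → L0 miss wb→B3 [-]
13: R B0 → L0 hit [-]
14: R B1 → L1 miss [-]
15: W B1 → L1 hit [D]

DIRTY = [1]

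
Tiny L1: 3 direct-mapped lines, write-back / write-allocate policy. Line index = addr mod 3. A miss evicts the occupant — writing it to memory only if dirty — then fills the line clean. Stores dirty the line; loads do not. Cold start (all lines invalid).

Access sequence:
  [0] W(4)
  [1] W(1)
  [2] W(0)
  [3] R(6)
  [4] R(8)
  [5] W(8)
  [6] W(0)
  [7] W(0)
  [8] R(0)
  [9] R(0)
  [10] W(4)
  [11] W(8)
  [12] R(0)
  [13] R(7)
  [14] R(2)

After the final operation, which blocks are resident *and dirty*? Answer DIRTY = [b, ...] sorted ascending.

0: W B4 → L1 miss [D]
1: W B1 → L1 miss wb→B4 [D]
2: W B0 → L0 miss [D]
3: R B6 → L0 miss wb→B0 [-]
4: R B8 → L2 miss [-]
5: W B8 → L2 hit [D]
6: W B0 → L0 miss [D]
7: W B0 → L0 hit [D]
8: R B0 → L0 hit [D]
9: R B0 → L0 hit [D]
10: W B4 → L1 miss wb→B1 [D]
11: W B8 → L2 hit [D]
12: R B0 → L0 hit [D]
13: R B7 → L1 miss wb→B4 [-]
14: R B2 → L2 miss wb→B8 [-]

DIRTY = [0]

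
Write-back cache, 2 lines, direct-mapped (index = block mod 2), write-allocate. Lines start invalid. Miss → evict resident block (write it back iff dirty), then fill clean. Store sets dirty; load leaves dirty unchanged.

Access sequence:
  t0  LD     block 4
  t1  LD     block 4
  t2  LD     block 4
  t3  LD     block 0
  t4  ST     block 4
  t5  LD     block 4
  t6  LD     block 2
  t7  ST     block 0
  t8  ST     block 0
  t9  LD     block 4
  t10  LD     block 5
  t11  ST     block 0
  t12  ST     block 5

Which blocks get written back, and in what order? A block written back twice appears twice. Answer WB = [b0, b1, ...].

WB = [4, 0]

  0 | R B4 → L0 miss [-]
  1 | R B4 → L0 hit [-]
  2 | R B4 → L0 hit [-]
  3 | R B0 → L0 miss [-]
  4 | W B4 → L0 miss [D]
  5 | R B4 → L0 hit [D]
  6 | R B2 → L0 miss wb→B4 [-]
  7 | W B0 → L0 miss [D]
  8 | W B0 → L0 hit [D]
  9 | R B4 → L0 miss wb→B0 [-]
  10 | R B5 → L1 miss [-]
  11 | W B0 → L0 miss [D]
  12 | W B5 → L1 hit [D]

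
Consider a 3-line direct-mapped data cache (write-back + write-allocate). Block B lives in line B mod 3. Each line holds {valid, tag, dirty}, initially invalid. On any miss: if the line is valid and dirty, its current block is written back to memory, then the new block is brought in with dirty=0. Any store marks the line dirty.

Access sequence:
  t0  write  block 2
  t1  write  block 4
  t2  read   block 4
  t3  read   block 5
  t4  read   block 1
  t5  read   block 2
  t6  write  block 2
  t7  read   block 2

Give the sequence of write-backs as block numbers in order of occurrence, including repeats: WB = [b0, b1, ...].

WB = [2, 4]

0: W B2 -> L2 miss  d=D]
1: W B4 -> L1 miss  d=D]
2: R B4 -> L1 hit  d=D]
3: R B5 -> L2 miss wb->B2  d=-]
4: R B1 -> L1 miss wb->B4  d=-]
5: R B2 -> L2 miss  d=-]
6: W B2 -> L2 hit  d=D]
7: R B2 -> L2 hit  d=D]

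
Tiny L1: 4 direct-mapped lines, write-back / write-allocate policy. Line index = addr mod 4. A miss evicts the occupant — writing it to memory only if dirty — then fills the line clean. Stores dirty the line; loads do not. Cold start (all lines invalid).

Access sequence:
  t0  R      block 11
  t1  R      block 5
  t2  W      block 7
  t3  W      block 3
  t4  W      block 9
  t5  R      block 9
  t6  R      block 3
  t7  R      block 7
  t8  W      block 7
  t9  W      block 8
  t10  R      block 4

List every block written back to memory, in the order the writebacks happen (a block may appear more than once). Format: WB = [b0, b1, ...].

0: R B11 → L3 miss [-]
1: R B5 → L1 miss [-]
2: W B7 → L3 miss [D]
3: W B3 → L3 miss wb→B7 [D]
4: W B9 → L1 miss [D]
5: R B9 → L1 hit [D]
6: R B3 → L3 hit [D]
7: R B7 → L3 miss wb→B3 [-]
8: W B7 → L3 hit [D]
9: W B8 → L0 miss [D]
10: R B4 → L0 miss wb→B8 [-]

WB = [7, 3, 8]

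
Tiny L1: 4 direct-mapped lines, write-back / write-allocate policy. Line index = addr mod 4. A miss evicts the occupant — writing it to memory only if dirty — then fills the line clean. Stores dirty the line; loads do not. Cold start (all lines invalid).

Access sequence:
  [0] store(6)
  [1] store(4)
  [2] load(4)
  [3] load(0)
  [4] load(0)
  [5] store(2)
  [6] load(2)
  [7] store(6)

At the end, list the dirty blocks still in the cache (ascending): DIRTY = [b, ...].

  0 | W B6 → L2 miss [D]
  1 | W B4 → L0 miss [D]
  2 | R B4 → L0 hit [D]
  3 | R B0 → L0 miss wb→B4 [-]
  4 | R B0 → L0 hit [-]
  5 | W B2 → L2 miss wb→B6 [D]
  6 | R B2 → L2 hit [D]
  7 | W B6 → L2 miss wb→B2 [D]

DIRTY = [6]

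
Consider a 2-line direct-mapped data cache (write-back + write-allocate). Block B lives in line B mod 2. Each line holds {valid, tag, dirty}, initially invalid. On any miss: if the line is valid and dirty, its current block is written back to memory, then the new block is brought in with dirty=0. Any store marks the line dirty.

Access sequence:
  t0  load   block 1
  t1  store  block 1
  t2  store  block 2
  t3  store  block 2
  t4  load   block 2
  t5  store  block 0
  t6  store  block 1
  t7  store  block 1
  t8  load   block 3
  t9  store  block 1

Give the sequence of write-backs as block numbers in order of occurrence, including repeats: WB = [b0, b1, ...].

WB = [2, 1]

  0 | R B1 → L1 miss [-]
  1 | W B1 → L1 hit [D]
  2 | W B2 → L0 miss [D]
  3 | W B2 → L0 hit [D]
  4 | R B2 → L0 hit [D]
  5 | W B0 → L0 miss wb→B2 [D]
  6 | W B1 → L1 hit [D]
  7 | W B1 → L1 hit [D]
  8 | R B3 → L1 miss wb→B1 [-]
  9 | W B1 → L1 miss [D]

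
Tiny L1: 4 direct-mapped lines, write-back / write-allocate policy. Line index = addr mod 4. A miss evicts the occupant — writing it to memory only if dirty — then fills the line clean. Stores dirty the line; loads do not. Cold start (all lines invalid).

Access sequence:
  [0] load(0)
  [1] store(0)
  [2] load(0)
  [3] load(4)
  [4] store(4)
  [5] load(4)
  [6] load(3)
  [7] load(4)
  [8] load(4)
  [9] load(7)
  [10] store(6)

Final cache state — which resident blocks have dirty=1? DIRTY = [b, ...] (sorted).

0: R B0 → L0 miss [-]
1: W B0 → L0 hit [D]
2: R B0 → L0 hit [D]
3: R B4 → L0 miss wb→B0 [-]
4: W B4 → L0 hit [D]
5: R B4 → L0 hit [D]
6: R B3 → L3 miss [-]
7: R B4 → L0 hit [D]
8: R B4 → L0 hit [D]
9: R B7 → L3 miss [-]
10: W B6 → L2 miss [D]

DIRTY = [4, 6]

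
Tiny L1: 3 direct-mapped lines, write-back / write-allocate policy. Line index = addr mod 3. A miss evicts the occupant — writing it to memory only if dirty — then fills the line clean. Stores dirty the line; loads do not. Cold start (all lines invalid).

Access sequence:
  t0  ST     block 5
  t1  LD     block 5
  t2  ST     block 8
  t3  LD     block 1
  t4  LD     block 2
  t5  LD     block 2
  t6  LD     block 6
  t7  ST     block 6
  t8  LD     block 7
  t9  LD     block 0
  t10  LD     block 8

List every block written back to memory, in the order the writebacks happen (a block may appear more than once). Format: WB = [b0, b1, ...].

0: W B5 -> L2 miss  d=D]
1: R B5 -> L2 hit  d=D]
2: W B8 -> L2 miss wb->B5  d=D]
3: R B1 -> L1 miss  d=-]
4: R B2 -> L2 miss wb->B8  d=-]
5: R B2 -> L2 hit  d=-]
6: R B6 -> L0 miss  d=-]
7: W B6 -> L0 hit  d=D]
8: R B7 -> L1 miss  d=-]
9: R B0 -> L0 miss wb->B6  d=-]
10: R B8 -> L2 miss  d=-]

WB = [5, 8, 6]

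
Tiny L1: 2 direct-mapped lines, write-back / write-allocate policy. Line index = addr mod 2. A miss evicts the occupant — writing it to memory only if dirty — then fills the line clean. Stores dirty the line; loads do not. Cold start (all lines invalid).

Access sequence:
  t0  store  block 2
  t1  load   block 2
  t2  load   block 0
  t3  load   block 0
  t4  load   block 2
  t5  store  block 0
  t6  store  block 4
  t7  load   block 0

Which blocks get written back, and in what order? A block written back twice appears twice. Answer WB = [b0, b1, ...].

WB = [2, 0, 4]

0: W B2 → L0 miss [D]
1: R B2 → L0 hit [D]
2: R B0 → L0 miss wb→B2 [-]
3: R B0 → L0 hit [-]
4: R B2 → L0 miss [-]
5: W B0 → L0 miss [D]
6: W B4 → L0 miss wb→B0 [D]
7: R B0 → L0 miss wb→B4 [-]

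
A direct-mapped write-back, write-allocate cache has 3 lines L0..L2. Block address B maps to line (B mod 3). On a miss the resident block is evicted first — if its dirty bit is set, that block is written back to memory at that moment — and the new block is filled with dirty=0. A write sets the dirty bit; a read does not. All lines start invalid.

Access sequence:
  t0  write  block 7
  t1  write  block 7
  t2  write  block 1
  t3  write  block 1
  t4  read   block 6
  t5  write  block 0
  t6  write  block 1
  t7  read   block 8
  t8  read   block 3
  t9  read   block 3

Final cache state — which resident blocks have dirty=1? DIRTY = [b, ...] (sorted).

  0 | W B7 → L1 miss [D]
  1 | W B7 → L1 hit [D]
  2 | W B1 → L1 miss wb→B7 [D]
  3 | W B1 → L1 hit [D]
  4 | R B6 → L0 miss [-]
  5 | W B0 → L0 miss [D]
  6 | W B1 → L1 hit [D]
  7 | R B8 → L2 miss [-]
  8 | R B3 → L0 miss wb→B0 [-]
  9 | R B3 → L0 hit [-]

DIRTY = [1]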